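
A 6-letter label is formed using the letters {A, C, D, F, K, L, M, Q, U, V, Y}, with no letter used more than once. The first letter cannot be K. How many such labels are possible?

302400

The first letter has 11−1 = 10 choices (anything except K).
The remaining 5 letters are filled from the other 10 symbols without repetition: 10 × 9 × 8 × 7 × 6 = 30240.
Total: 10 × 30240 = 302400.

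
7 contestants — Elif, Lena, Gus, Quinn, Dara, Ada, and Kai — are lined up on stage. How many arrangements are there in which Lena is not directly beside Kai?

3600

There are 7! = 5040 arrangements in all. If Lena and Kai are adjacent, merging them into one block gives 2·(6)! = 1440 arrangements.
So 5040 − 1440 = 3600 arrangements keep them apart.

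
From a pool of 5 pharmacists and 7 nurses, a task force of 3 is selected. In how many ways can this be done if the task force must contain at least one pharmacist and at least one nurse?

Unrestricted: C(12,3) = 220 ways to pick any 3 of the 12.
Subtract selections that omit an entire group: no pharmacists → C(7,3) = 35; no nurses → C(5,3) = 10.
Both groups omitted at once is impossible, so 220 − 45 = 175.

175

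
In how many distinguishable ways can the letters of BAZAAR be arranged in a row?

BAZAAR has 6 letters with A appearing 3 times.
The number of distinct arrangements is 6!/(3!) = 720/6 = 120.

120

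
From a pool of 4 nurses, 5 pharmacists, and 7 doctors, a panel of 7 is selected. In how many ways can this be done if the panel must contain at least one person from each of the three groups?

With no constraint there are C(16,7) = 11440 possible selections.
Selections missing a whole group: no nurses → C(12,7) = 792; no pharmacists → C(11,7) = 330; no doctors → C(9,7) = 36.
Add back selections omitting two groups (i.e. drawn from a single group): C(4,7) + C(5,7) + C(7,7) = 1.
By inclusion–exclusion: 11440 − 1158 + 1 = 10283.

10283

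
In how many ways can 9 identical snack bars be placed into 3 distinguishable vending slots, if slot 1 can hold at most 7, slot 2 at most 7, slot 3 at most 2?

21

Without the upper bounds there are C(11,2) = 55 ways to split 9 among 3 vending slots.
Subtract solutions that violate a single cap (substitute x_i' = x_i − (cap_i+1)): x_1 ≥ 8 gives C(3,2) = 3; x_2 ≥ 8 gives C(3,2) = 3; x_3 ≥ 3 gives C(8,2) = 28. Together 34.
No two caps can be exceeded simultaneously, so the pair terms are all 0.
By inclusion–exclusion the count is 55 − 34 + 0 = 21.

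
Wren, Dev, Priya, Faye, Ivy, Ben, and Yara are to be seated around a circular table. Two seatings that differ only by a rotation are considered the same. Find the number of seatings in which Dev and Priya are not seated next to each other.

480

All circular seatings of 7 people number (6)! = 720.
Those with Dev next to Priya: fuse the pair into one unit and seat 6 units around a circle — 2·(5)! = 240.
Subtracting, 720 − 240 = 480.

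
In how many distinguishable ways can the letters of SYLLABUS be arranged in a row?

SYLLABUS has 8 letters with L appearing twice and S appearing twice.
So there are 8! / (2!·2!) = 10080 distinguishable arrangements.

10080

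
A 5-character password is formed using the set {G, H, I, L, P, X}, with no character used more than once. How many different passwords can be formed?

With no repetition, fill the 5 characters in order: 6 choices, then 5, down to 2.
6 × 5 × 4 × 3 × 2 = 720.

720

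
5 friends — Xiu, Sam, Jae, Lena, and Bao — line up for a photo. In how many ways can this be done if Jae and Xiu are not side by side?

72

There are 5! = 120 arrangements in all. If Jae and Xiu are adjacent, merging them into one block gives 2·(4)! = 48 arrangements.
Complementary counting: 120 − 48 = 72.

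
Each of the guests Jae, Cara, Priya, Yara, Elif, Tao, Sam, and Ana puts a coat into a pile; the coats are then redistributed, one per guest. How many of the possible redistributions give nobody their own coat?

This is the derangement count D_8: permutations of 8 items with no fixed point.
By inclusion–exclusion this is Σ_{j=0}^{8} (−1)^j C(8,j)·(8−j)!.
Computing: 40320 − 40320 + 20160 − 6720 + 1680 − 336 + 56 − 8 + 1 = 14833.

14833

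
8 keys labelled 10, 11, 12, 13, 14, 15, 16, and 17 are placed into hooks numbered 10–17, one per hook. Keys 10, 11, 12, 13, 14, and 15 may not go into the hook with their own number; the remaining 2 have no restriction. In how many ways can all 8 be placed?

18806

Let Aᵢ (for 10 ≤ i ≤ 15) be the placements that put key i in its forbidden hook. Any j of these fix j positions, leaving (8−j)! ways to fill the rest, and there are C(6,j) ways to pick which j.
By inclusion–exclusion, the number of valid placements is Σ_{j=0}^{6} (−1)^j C(6,j)·(8−j)!.
Computing: 40320 − 30240 + 10800 − 2400 + 360 − 36 + 2 = 18806.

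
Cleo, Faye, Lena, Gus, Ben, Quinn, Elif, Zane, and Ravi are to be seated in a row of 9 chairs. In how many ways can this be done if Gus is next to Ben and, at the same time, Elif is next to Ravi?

20160

Treat {Gus,Ben} as one block (2 orders) and {Elif,Ravi} as another (2 orders).
That leaves 7 units to arrange: 2 × 2 × 7! = 4 × 5040 = 20160.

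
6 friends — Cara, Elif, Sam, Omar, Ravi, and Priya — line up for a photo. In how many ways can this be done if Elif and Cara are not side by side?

There are 6! = 720 arrangements in all. If Elif and Cara are adjacent, merging them into one block gives 2·(5)! = 240 arrangements.
Complementary counting: 720 − 240 = 480.

480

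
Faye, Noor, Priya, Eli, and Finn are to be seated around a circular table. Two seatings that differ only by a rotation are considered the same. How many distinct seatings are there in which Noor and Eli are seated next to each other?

Glue Noor and Eli into a block (2 internal orders). Seating 4 units around a circle gives (3)! arrangements.
So 2 × (3)! = 2 × 6 = 12.

12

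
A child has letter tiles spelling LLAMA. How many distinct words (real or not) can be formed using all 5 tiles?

30

Letter multiplicities in LLAMA: A×2, L×2, M×1.
Dividing 5! = 120 by 2!·2! = 4 for the repeated letters gives 30.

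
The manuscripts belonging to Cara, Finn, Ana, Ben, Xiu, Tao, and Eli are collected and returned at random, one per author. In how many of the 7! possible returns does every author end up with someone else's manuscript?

1854

Let Aᵢ be the assignments in which author i gets their own manuscript. We want the size of the complement of A₁∪…∪A_7.
By inclusion–exclusion this is Σ_{j=0}^{7} (−1)^j C(7,j)·(7−j)!.
Computing: 5040 − 5040 + 2520 − 840 + 210 − 42 + 7 − 1 = 1854.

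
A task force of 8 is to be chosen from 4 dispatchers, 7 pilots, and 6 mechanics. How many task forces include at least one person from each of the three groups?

22813

Unrestricted: C(17,8) = 24310 ways to pick any 8 of the 17.
Selections missing a whole group: no dispatchers → C(13,8) = 1287; no pilots → C(10,8) = 45; no mechanics → C(11,8) = 165.
Add back selections omitting two groups (i.e. drawn from a single group): C(4,8) + C(7,8) + C(6,8) = 0.
By inclusion–exclusion: 24310 − 1497 + 0 = 22813.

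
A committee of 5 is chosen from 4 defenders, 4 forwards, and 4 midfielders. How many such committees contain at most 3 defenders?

784

Split by how many defenders are chosen (0 through 3).
Sum: C(4,0)·C(8,5) + C(4,1)·C(8,4) + C(4,2)·C(8,3) + C(4,3)·C(8,2) = 56 + 280 + 336 + 112 = 784.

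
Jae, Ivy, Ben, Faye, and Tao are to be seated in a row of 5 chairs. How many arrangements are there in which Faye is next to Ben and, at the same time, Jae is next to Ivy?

Treat {Faye,Ben} as one block (2 orders) and {Jae,Ivy} as another (2 orders).
That leaves 3 units to arrange: 2 × 2 × 3! = 4 × 6 = 24.

24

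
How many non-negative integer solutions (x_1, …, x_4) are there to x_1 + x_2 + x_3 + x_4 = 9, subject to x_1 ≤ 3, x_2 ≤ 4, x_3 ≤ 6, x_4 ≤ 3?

69

By stars and bars, unrestricted non-negative solutions to x_1+…+x_4 = 9 number C(9+3,3) = 220.
Subtract solutions that violate a single cap (substitute x_i' = x_i − (cap_i+1)): x_1 ≥ 4 gives C(8,3) = 56; x_2 ≥ 5 gives C(7,3) = 35; x_3 ≥ 7 gives C(5,3) = 10; x_4 ≥ 4 gives C(8,3) = 56. Together 157.
Add back pairs where two caps are both exceeded: 1 + 0 + 4 + 0 + 1 + 0 = 6.
By inclusion–exclusion the count is 220 − 157 + 6 = 69.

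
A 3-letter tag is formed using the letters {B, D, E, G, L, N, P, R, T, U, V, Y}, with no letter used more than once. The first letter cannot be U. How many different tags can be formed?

1210

The first letter has 12−1 = 11 choices (anything except U).
The remaining 2 letters are filled from the other 11 symbols without repetition: 11 × 10 = 110.
Total: 11 × 110 = 1210.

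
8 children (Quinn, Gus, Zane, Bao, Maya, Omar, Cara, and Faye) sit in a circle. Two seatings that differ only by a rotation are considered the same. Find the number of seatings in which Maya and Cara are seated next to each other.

1440

Treat {Maya, Cara} as one unit (2 internal orders) and seat the resulting 7 units around the table: (6)! circular arrangements.
So 2 × (6)! = 2 × 720 = 1440.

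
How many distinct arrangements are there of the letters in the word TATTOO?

60

Letter multiplicities in TATTOO: A×1, O×2, T×3.
So there are 6! / (3!·2!) = 60 distinguishable arrangements.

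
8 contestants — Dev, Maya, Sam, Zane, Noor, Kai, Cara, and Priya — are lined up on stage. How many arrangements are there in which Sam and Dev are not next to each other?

There are 8! = 40320 arrangements in all. If Sam and Dev are adjacent, merging them into one block gives 2·(7)! = 10080 arrangements.
Complementary counting: 40320 − 10080 = 30240.

30240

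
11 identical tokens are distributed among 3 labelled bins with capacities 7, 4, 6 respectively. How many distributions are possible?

25

By stars and bars, unrestricted non-negative solutions to x_1+…+x_3 = 11 number C(11+2,2) = 78.
Subtract solutions that violate a single cap (substitute x_i' = x_i − (cap_i+1)): x_1 ≥ 8 gives C(5,2) = 10; x_2 ≥ 5 gives C(8,2) = 28; x_3 ≥ 7 gives C(6,2) = 15. Together 53.
No two caps can be exceeded simultaneously, so the pair terms are all 0.
By inclusion–exclusion the count is 78 − 53 + 0 = 25.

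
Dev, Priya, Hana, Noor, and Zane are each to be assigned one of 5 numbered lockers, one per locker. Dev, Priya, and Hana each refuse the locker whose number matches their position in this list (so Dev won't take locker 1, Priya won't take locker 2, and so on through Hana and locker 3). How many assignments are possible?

64

Let Aᵢ (for i ∈ {1, 2, 3}) be the placements that put person i in their forbidden locker. Any j of these fix j positions, leaving (5−j)! ways to fill the rest, and there are C(3,j) ways to pick which j.
By inclusion–exclusion, the number of valid placements is Σ_{j=0}^{3} (−1)^j C(3,j)·(5−j)!.
Computing: 120 − 72 + 18 − 2 = 64.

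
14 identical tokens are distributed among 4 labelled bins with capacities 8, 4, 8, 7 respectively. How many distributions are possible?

Without the upper bounds there are C(17,3) = 680 ways to split 14 among 4 bins.
Subtract solutions that violate a single cap (substitute x_i' = x_i − (cap_i+1)): x_1 ≥ 9 gives C(8,3) = 56; x_2 ≥ 5 gives C(12,3) = 220; x_3 ≥ 9 gives C(8,3) = 56; x_4 ≥ 8 gives C(9,3) = 84. Together 416.
Add back pairs where two caps are both exceeded: 1 + 0 + 0 + 1 + 4 + 0 = 6.
By inclusion–exclusion the count is 680 − 416 + 6 = 270.

270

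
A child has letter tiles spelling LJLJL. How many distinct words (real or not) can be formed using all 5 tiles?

LJLJL has 5 letters with J appearing twice and L appearing 3 times.
Dividing 5! = 120 by 3!·2! = 12 for the repeated letters gives 10.

10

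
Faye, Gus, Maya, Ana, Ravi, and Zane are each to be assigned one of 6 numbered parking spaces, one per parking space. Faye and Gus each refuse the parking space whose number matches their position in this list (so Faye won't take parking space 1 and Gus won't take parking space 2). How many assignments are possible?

Let Aᵢ (for i ∈ {1, 2}) be the placements that put person i in their forbidden parking space. Any j of these fix j positions, leaving (6−j)! ways to fill the rest, and there are C(2,j) ways to pick which j.
By inclusion–exclusion, the number of valid placements is Σ_{j=0}^{2} (−1)^j C(2,j)·(6−j)!.
Computing: 720 − 240 + 24 = 504.

504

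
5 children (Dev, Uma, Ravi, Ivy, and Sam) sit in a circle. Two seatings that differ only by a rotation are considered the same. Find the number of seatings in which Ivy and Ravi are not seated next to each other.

Without the restriction there are (4)! = 24 seatings.
Those with Ivy next to Ravi: fuse the pair into one unit and seat 4 units around a circle — 2·(3)! = 12.
Subtracting, 24 − 12 = 12.

12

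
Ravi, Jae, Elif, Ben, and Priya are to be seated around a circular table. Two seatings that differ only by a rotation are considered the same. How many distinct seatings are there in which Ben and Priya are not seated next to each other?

All circular seatings of 5 people number (4)! = 24.
Seatings with Ben beside Priya: treat them as a block with 2 internal orders, giving 2 × (3)! = 12.
Subtracting, 24 − 12 = 12.

12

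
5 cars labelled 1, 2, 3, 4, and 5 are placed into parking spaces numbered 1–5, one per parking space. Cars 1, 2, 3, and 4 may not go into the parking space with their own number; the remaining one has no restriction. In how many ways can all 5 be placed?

53

Let Aᵢ (for 1 ≤ i ≤ 4) be the placements that put car i in its forbidden parking space. Any j of these fix j positions, leaving (5−j)! ways to fill the rest, and there are C(4,j) ways to pick which j.
By inclusion–exclusion, the number of valid placements is Σ_{j=0}^{4} (−1)^j C(4,j)·(5−j)!.
Computing: 120 − 96 + 36 − 8 + 1 = 53.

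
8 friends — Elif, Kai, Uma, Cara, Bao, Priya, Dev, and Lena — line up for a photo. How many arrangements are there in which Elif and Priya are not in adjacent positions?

Of the 8! = 40320 arrangements, those with Elif and Priya adjacent number 2 × 7! = 10080 (treat the pair as a block with 2 internal orders).
So 40320 − 10080 = 30240 arrangements keep them apart.

30240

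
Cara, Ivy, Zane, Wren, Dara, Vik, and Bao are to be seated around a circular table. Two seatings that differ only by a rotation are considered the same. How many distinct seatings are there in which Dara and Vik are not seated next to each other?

480

Without the restriction there are (6)! = 720 seatings.
Those with Dara next to Vik: fuse the pair into one unit and seat 6 units around a circle — 2·(5)! = 240.
Subtracting, 720 − 240 = 480.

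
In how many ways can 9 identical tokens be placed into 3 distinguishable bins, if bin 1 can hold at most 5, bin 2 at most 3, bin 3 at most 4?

10

Without the upper bounds there are C(11,2) = 55 ways to split 9 among 3 bins.
Subtract solutions that violate a single cap (substitute x_i' = x_i − (cap_i+1)): x_1 ≥ 6 gives C(5,2) = 10; x_2 ≥ 4 gives C(7,2) = 21; x_3 ≥ 5 gives C(6,2) = 15. Together 46.
Add back pairs where two caps are both exceeded: 0 + 0 + 1 = 1.
By inclusion–exclusion the count is 55 − 46 + 1 = 10.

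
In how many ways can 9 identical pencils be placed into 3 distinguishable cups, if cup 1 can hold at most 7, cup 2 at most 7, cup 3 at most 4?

Ignoring the caps, the number of non-negative solutions to x_1+…+x_3 = 9 is C(11,2) = 55.
Subtract solutions that violate a single cap (substitute x_i' = x_i − (cap_i+1)): x_1 ≥ 8 gives C(3,2) = 3; x_2 ≥ 8 gives C(3,2) = 3; x_3 ≥ 5 gives C(6,2) = 15. Together 21.
No two caps can be exceeded simultaneously, so the pair terms are all 0.
By inclusion–exclusion the count is 55 − 21 + 0 = 34.

34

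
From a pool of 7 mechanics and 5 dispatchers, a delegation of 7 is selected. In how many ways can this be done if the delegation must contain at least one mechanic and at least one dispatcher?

791

With no constraint there are C(12,7) = 792 possible selections.
Subtract selections that omit an entire group: no mechanics → C(5,7) = 0; no dispatchers → C(7,7) = 1.
Both groups omitted at once is impossible, so 792 − 1 = 791.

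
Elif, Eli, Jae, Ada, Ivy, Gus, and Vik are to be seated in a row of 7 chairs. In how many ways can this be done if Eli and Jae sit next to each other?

Treat {Eli, Jae} as a single unit. There are 6 units to order, and the pair itself can be ordered 2 ways.
So the count is 2·(6)! = 1440.

1440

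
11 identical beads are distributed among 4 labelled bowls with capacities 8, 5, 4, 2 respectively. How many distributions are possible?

80

Without the upper bounds there are C(14,3) = 364 ways to split 11 among 4 bowls.
Subtract solutions that violate a single cap (substitute x_i' = x_i − (cap_i+1)): x_1 ≥ 9 gives C(5,3) = 10; x_2 ≥ 6 gives C(8,3) = 56; x_3 ≥ 5 gives C(9,3) = 84; x_4 ≥ 3 gives C(11,3) = 165. Together 315.
Add back pairs where two caps are both exceeded: 0 + 0 + 0 + 1 + 10 + 20 = 31.
By inclusion–exclusion the count is 364 − 315 + 31 = 80.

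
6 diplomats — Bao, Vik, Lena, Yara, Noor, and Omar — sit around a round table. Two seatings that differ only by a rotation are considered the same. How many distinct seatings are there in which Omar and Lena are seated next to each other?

Glue Omar and Lena into a block (2 internal orders). Seating 5 units around a circle gives (4)! arrangements.
So 2 × (4)! = 2 × 24 = 48.

48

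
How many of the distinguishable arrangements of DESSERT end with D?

180

Fix D in the last position and arrange the remaining 6 letters.
Those 6 letters have E appearing twice and S appearing twice, giving (6)!/(2!·2!) = 180.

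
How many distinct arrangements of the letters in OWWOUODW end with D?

140

With the last slot taken by D, it remains to arrange the other 7 letters (OWWOUOW).
Those 7 letters have O appearing 3 times and W appearing 3 times, giving (7)!/(3!·3!) = 140.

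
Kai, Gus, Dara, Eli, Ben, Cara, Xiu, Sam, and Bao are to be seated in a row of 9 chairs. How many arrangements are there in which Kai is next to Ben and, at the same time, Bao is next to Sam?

20160

Treat {Kai,Ben} as one block (2 orders) and {Bao,Sam} as another (2 orders).
That leaves 7 units to arrange: 2 × 2 × 7! = 4 × 5040 = 20160.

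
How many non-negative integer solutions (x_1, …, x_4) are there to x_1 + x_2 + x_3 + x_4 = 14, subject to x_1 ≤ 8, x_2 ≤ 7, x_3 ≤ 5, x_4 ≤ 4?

By stars and bars, unrestricted non-negative solutions to x_1+…+x_4 = 14 number C(14+3,3) = 680.
Subtract solutions that violate a single cap (substitute x_i' = x_i − (cap_i+1)): x_1 ≥ 9 gives C(8,3) = 56; x_2 ≥ 8 gives C(9,3) = 84; x_3 ≥ 6 gives C(11,3) = 165; x_4 ≥ 5 gives C(12,3) = 220. Together 525.
Add back pairs where two caps are both exceeded: 0 + 0 + 1 + 1 + 4 + 20 = 26.
By inclusion–exclusion the count is 680 − 525 + 26 = 181.

181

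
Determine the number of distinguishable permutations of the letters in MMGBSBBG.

MMGBSBBG has 8 letters with B appearing 3 times, G appearing twice, and M appearing twice.
Dividing 8! = 40320 by 3!·2!·2! = 24 for the repeated letters gives 1680.

1680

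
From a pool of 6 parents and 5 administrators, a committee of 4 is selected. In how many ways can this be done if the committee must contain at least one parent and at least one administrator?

With no constraint there are C(11,4) = 330 possible selections.
Subtract selections that omit an entire group: no parents → C(5,4) = 5; no administrators → C(6,4) = 15.
Both groups omitted at once is impossible, so 330 − 20 = 310.

310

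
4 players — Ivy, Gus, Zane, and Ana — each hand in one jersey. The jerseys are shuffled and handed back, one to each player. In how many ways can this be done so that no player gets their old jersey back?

Let Aᵢ be the assignments in which player i gets their old jersey. We want the size of the complement of A₁∪…∪A_4.
By inclusion–exclusion this is Σ_{j=0}^{4} (−1)^j C(4,j)·(4−j)!.
Computing: 24 − 24 + 12 − 4 + 1 = 9.

9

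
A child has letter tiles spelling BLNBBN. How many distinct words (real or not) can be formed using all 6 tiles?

60

Letter multiplicities in BLNBBN: B×3, L×1, N×2.
Dividing 6! = 720 by 3!·2! = 12 for the repeated letters gives 60.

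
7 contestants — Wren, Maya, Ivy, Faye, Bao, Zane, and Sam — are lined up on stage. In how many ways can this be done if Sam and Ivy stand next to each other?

Place the 5 others and the Sam-Ivy pair as 6 objects in a line; the pair has 2 internal arrangements.
So the count is 2·(6)! = 1440.

1440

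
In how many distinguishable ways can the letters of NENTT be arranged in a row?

Letter multiplicities in NENTT: E×1, N×2, T×2.
So there are 5! / (2!·2!) = 30 distinguishable arrangements.

30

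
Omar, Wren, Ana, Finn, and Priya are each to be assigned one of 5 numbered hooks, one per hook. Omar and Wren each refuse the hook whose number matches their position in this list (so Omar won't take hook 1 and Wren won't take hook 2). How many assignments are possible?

78

Let Aᵢ (for i ∈ {1, 2}) be the placements that put person i in their forbidden hook. Any j of these fix j positions, leaving (5−j)! ways to fill the rest, and there are C(2,j) ways to pick which j.
By inclusion–exclusion, the number of valid placements is Σ_{j=0}^{2} (−1)^j C(2,j)·(5−j)!.
Computing: 120 − 48 + 6 = 78.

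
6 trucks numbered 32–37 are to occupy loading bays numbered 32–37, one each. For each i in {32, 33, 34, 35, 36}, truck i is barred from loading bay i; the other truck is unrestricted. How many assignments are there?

309

Let Aᵢ (for 32 ≤ i ≤ 36) be the placements that put truck i in its forbidden loading bay. Any j of these fix j positions, leaving (6−j)! ways to fill the rest, and there are C(5,j) ways to pick which j.
By inclusion–exclusion, the number of valid placements is Σ_{j=0}^{5} (−1)^j C(5,j)·(6−j)!.
Computing: 720 − 600 + 240 − 60 + 10 − 1 = 309.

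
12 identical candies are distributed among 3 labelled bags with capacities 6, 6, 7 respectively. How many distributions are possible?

34

By stars and bars, unrestricted non-negative solutions to x_1+…+x_3 = 12 number C(12+2,2) = 91.
Subtract solutions that violate a single cap (substitute x_i' = x_i − (cap_i+1)): x_1 ≥ 7 gives C(7,2) = 21; x_2 ≥ 7 gives C(7,2) = 21; x_3 ≥ 8 gives C(6,2) = 15. Together 57.
No two caps can be exceeded simultaneously, so the pair terms are all 0.
By inclusion–exclusion the count is 91 − 57 + 0 = 34.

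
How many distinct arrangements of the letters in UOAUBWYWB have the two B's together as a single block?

Treat the 2 copies of B as a single block. The multiset to arrange is then {BB, A, O, U, U, W, W, Y}, 8 items in all.
That gives (8)!/(2!·2!) = 10080 arrangements.

10080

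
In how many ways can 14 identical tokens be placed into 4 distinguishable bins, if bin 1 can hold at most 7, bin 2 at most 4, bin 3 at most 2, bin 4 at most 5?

Without the upper bounds there are C(17,3) = 680 ways to split 14 among 4 bins.
Subtract solutions that violate a single cap (substitute x_i' = x_i − (cap_i+1)): x_1 ≥ 8 gives C(9,3) = 84; x_2 ≥ 5 gives C(12,3) = 220; x_3 ≥ 3 gives C(14,3) = 364; x_4 ≥ 6 gives C(11,3) = 165. Together 833.
Add back pairs where two caps are both exceeded: 4 + 20 + 1 + 84 + 20 + 56 = 185.
Subtract triples: 0 + 0 + 0 + 1 = 1.
By inclusion–exclusion the count is 680 − 833 + 185 − 1 = 31.

31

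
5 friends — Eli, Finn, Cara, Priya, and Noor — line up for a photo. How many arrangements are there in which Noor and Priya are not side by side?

72

There are 5! = 120 arrangements in all. If Noor and Priya are adjacent, merging them into one block gives 2·(4)! = 48 arrangements.
Complementary counting: 120 − 48 = 72.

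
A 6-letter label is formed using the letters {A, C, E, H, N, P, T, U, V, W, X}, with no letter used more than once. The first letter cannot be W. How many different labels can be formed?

302400

The first letter has 11−1 = 10 choices (anything except W).
The remaining 5 letters are filled from the other 10 symbols without repetition: 10 × 9 × 8 × 7 × 6 = 30240.
Total: 10 × 30240 = 302400.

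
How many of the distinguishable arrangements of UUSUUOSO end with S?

With the last slot taken by S, it remains to arrange the other 7 letters (UUUUOSO).
Those 7 letters have O appearing twice and U appearing 4 times, giving (7)!/(4!·2!) = 105.

105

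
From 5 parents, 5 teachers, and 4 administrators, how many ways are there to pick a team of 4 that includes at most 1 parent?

546

Split by how many parents are chosen (0 through 1).
Sum: C(5,0)·C(9,4) + C(5,1)·C(9,3) = 126 + 420 = 546.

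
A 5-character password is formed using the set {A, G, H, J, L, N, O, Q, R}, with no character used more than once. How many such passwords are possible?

15120

With no repetition, fill the 5 characters in order: 9 choices, then 8, down to 5.
That product is 9 × 8 × 7 × 6 × 5 = 15120.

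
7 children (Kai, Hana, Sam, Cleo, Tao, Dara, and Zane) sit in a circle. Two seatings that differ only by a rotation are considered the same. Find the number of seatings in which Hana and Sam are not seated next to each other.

Without the restriction there are (6)! = 720 seatings.
Those with Hana next to Sam: fuse the pair into one unit and seat 6 units around a circle — 2·(5)! = 240.
Subtracting, 720 − 240 = 480.

480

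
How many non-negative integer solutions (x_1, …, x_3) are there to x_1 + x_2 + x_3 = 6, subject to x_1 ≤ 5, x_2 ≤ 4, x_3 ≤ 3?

18

By stars and bars, unrestricted non-negative solutions to x_1+…+x_3 = 6 number C(6+2,2) = 28.
Subtract solutions that violate a single cap (substitute x_i' = x_i − (cap_i+1)): x_1 ≥ 6 gives C(2,2) = 1; x_2 ≥ 5 gives C(3,2) = 3; x_3 ≥ 4 gives C(4,2) = 6. Together 10.
No two caps can be exceeded simultaneously, so the pair terms are all 0.
By inclusion–exclusion the count is 28 − 10 + 0 = 18.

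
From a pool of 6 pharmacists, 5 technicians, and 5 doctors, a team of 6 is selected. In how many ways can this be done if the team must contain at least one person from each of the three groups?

With no constraint there are C(16,6) = 8008 possible selections.
Selections missing a whole group: no pharmacists → C(10,6) = 210; no technicians → C(11,6) = 462; no doctors → C(11,6) = 462.
Add back selections omitting two groups (i.e. drawn from a single group): C(6,6) + C(5,6) + C(5,6) = 1.
By inclusion–exclusion: 8008 − 1134 + 1 = 6875.

6875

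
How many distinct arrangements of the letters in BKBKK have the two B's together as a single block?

Treat the 2 copies of B as a single block. The multiset to arrange is then {BB, K, K, K}, 4 items in all.
That gives (4)!/(3!) = 4 arrangements.

4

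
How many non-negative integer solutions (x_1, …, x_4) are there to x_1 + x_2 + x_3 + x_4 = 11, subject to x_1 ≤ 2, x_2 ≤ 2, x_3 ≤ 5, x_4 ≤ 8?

44

By stars and bars, unrestricted non-negative solutions to x_1+…+x_4 = 11 number C(11+3,3) = 364.
Subtract solutions that violate a single cap (substitute x_i' = x_i − (cap_i+1)): x_1 ≥ 3 gives C(11,3) = 165; x_2 ≥ 3 gives C(11,3) = 165; x_3 ≥ 6 gives C(8,3) = 56; x_4 ≥ 9 gives C(5,3) = 10. Together 396.
Add back pairs where two caps are both exceeded: 56 + 10 + 0 + 10 + 0 + 0 = 76.
By inclusion–exclusion the count is 364 − 396 + 76 = 44.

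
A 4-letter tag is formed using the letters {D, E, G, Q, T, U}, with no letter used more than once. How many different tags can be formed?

This is a permutation of 4 out of 6: P(6,4) = 6!/2!.
That product is 6 × 5 × 4 × 3 = 360.

360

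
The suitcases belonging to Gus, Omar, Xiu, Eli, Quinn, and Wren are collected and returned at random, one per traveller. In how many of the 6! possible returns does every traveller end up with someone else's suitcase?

265

Count assignments avoiding every fixed point. For any j of the 6 travellers fixed to their own suitcase, the other 6−j can be arranged in (6−j)! ways.
By inclusion–exclusion this is Σ_{j=0}^{6} (−1)^j C(6,j)·(6−j)!.
Computing: 720 − 720 + 360 − 120 + 30 − 6 + 1 = 265.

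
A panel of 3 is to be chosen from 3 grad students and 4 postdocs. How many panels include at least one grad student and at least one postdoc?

With no constraint there are C(7,3) = 35 possible selections.
Subtract selections that omit an entire group: no grad students → C(4,3) = 4; no postdocs → C(3,3) = 1.
Both groups omitted at once is impossible, so 35 − 5 = 30.

30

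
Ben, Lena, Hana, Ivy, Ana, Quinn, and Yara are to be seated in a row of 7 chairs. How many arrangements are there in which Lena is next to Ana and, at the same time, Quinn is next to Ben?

480

Treat {Lena,Ana} as one block (2 orders) and {Quinn,Ben} as another (2 orders).
That leaves 5 units to arrange: 2 × 2 × 5! = 4 × 120 = 480.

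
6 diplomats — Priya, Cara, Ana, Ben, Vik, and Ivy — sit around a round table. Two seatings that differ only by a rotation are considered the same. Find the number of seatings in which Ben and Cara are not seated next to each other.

All circular seatings of 6 people number (5)! = 120.
Seatings with Ben beside Cara: treat them as a block with 2 internal orders, giving 2 × (4)! = 48.
Subtracting, 120 − 48 = 72.

72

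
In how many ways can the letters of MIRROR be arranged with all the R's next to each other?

Treat the 3 copies of R as a single block. The multiset to arrange is then {RRR, I, M, O}, 4 items in all.
All 4 items are distinct, so there are (4)! = 24 arrangements.

24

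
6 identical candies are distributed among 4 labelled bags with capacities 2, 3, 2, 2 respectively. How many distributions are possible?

17

By stars and bars, unrestricted non-negative solutions to x_1+…+x_4 = 6 number C(6+3,3) = 84.
Subtract solutions that violate a single cap (substitute x_i' = x_i − (cap_i+1)): x_1 ≥ 3 gives C(6,3) = 20; x_2 ≥ 4 gives C(5,3) = 10; x_3 ≥ 3 gives C(6,3) = 20; x_4 ≥ 3 gives C(6,3) = 20. Together 70.
Add back pairs where two caps are both exceeded: 0 + 1 + 1 + 0 + 0 + 1 = 3.
By inclusion–exclusion the count is 84 − 70 + 3 = 17.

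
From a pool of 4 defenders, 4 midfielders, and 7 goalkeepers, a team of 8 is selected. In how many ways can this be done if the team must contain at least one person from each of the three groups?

Total 8-person selections from all 15: C(15,8) = 6435.
Selections missing a whole group: no defenders → C(11,8) = 165; no midfielders → C(11,8) = 165; no goalkeepers → C(8,8) = 1.
Add back selections omitting two groups (i.e. drawn from a single group): C(4,8) + C(4,8) + C(7,8) = 0.
By inclusion–exclusion: 6435 − 331 + 0 = 6104.

6104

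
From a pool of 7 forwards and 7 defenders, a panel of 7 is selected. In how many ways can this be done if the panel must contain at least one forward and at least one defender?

With no constraint there are C(14,7) = 3432 possible selections.
Subtract selections that omit an entire group: no forwards → C(7,7) = 1; no defenders → C(7,7) = 1.
Both groups omitted at once is impossible, so 3432 − 2 = 3430.

3430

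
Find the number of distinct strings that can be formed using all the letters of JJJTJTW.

The 7 letters of JJJTJTW have repeats: J appearing 4 times and T appearing twice.
The number of distinct arrangements is 7!/(4!·2!) = 5040/48 = 105.

105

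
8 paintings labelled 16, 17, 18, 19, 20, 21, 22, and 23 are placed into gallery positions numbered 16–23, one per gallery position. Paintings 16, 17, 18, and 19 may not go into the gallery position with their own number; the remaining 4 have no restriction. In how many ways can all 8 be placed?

Let Aᵢ (for 16 ≤ i ≤ 19) be the placements that put painting i in its forbidden gallery position. Any j of these fix j positions, leaving (8−j)! ways to fill the rest, and there are C(4,j) ways to pick which j.
By inclusion–exclusion, the number of valid placements is Σ_{j=0}^{4} (−1)^j C(4,j)·(8−j)!.
Computing: 40320 − 20160 + 4320 − 480 + 24 = 24024.

24024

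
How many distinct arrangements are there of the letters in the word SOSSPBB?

SOSSPBB has 7 letters with B appearing twice and S appearing 3 times.
So there are 7! / (3!·2!) = 420 distinguishable arrangements.

420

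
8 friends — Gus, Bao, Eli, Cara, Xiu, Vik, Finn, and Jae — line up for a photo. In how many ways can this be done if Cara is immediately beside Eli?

Place the 6 others and the Cara-Eli pair as 7 objects in a line; the pair has 2 internal arrangements.
So the count is 2·(7)! = 10080.

10080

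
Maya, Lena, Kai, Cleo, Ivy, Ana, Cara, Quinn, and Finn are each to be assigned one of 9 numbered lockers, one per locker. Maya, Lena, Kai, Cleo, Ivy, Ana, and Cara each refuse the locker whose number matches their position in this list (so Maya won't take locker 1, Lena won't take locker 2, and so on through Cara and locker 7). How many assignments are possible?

Let Aᵢ (for 1 ≤ i ≤ 7) be the placements that put person i in their forbidden locker. Any j of these fix j positions, leaving (9−j)! ways to fill the rest, and there are C(7,j) ways to pick which j.
By inclusion–exclusion, the number of valid placements is Σ_{j=0}^{7} (−1)^j C(7,j)·(9−j)!.
Computing: 362880 − 282240 + 105840 − 25200 + 4200 − 504 + 42 − 2 = 165016.

165016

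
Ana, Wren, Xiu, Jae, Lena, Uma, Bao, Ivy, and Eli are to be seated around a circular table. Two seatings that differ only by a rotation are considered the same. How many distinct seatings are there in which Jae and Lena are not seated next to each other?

30240

Without the restriction there are (8)! = 40320 seatings.
Seatings with Jae beside Lena: treat them as a block with 2 internal orders, giving 2 × (7)! = 10080.
Subtracting, 40320 − 10080 = 30240.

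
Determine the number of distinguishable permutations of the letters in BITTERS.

2520

BITTERS has 7 letters with T appearing twice.
The number of distinct arrangements is 7!/(2!) = 5040/2 = 2520.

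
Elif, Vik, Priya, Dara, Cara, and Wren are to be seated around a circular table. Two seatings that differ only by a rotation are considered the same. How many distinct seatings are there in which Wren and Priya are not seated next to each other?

72

Without the restriction there are (5)! = 120 seatings.
Seatings with Wren beside Priya: treat them as a block with 2 internal orders, giving 2 × (4)! = 48.
Subtracting, 120 − 48 = 72.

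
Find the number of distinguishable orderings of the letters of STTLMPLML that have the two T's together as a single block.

Treat the 2 copies of T as a single block. The multiset to arrange is then {TT, L, L, L, M, M, P, S}, 8 items in all.
That gives (8)!/(3!·2!) = 3360 arrangements.

3360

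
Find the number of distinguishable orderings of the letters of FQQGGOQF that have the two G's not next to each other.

1260

There are 8!/(3!·2!·2!) = 1680 arrangements of FQQGGOQF in total.
Arrangements with the G's together: treat GG as one letter, giving (7)!/(3!·2!) = 420.
Subtracting, 1680 − 420 = 1260 arrangements keep the G's apart.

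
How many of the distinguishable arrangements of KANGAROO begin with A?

2520

With the first slot taken by A, it remains to arrange the other 7 letters (KNGAROO).
Those 7 letters have O appearing twice, giving (7)!/(2!) = 2520.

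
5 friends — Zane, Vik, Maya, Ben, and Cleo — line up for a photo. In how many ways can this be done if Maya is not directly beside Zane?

72

There are 5! = 120 arrangements in all. If Maya and Zane are adjacent, merging them into one block gives 2·(4)! = 48 arrangements.
Complementary counting: 120 − 48 = 72.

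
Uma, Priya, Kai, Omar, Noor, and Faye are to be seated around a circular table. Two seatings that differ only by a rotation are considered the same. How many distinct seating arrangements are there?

120

Fix one person's seat to break rotational symmetry; the remaining 5 people can be arranged in (5)! = 120 ways.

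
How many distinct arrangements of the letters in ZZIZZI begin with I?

5

With the first slot taken by I, it remains to arrange the other 5 letters (ZZZZI).
Those 5 letters have Z appearing 4 times, giving (5)!/(4!) = 5.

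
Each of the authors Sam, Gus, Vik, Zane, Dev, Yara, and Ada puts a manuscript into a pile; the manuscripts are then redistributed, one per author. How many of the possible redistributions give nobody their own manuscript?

Let Aᵢ be the assignments in which author i gets their own manuscript. We want the size of the complement of A₁∪…∪A_7.
By inclusion–exclusion this is Σ_{j=0}^{7} (−1)^j C(7,j)·(7−j)!.
Computing: 5040 − 5040 + 2520 − 840 + 210 − 42 + 7 − 1 = 1854.

1854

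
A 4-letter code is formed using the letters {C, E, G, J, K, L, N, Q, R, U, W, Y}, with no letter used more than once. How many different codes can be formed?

11880

Choose and order 4 of the 12 symbols: the first letter has 12 options, the next 11, then 10, 9.
That product is 12 × 11 × 10 × 9 = 11880.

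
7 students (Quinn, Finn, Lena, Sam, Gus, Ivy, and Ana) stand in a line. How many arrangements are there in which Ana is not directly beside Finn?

There are 7! = 5040 arrangements in all. If Ana and Finn are adjacent, merging them into one block gives 2·(6)! = 1440 arrangements.
So 5040 − 1440 = 3600 arrangements keep them apart.

3600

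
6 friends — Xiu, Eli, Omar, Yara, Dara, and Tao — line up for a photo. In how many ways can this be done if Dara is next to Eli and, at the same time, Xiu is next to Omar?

96

Treat {Dara,Eli} as one block (2 orders) and {Xiu,Omar} as another (2 orders).
That leaves 4 units to arrange: 2 × 2 × 4! = 4 × 24 = 96.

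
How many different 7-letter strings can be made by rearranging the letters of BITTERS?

2520

BITTERS has 7 letters with T appearing twice.
The number of distinct arrangements is 7!/(2!) = 5040/2 = 2520.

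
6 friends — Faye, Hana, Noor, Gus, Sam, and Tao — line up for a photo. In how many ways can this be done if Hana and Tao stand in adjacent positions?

240

Treat {Hana, Tao} as a single unit. There are 5 units to order, and the pair itself can be ordered 2 ways.
That gives 2 × 5! = 2 × 120 = 240.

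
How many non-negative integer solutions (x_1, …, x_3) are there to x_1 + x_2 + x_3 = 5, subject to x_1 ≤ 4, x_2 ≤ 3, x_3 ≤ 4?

By stars and bars, unrestricted non-negative solutions to x_1+…+x_3 = 5 number C(5+2,2) = 21.
Subtract solutions that violate a single cap (substitute x_i' = x_i − (cap_i+1)): x_1 ≥ 5 gives C(2,2) = 1; x_2 ≥ 4 gives C(3,2) = 3; x_3 ≥ 5 gives C(2,2) = 1. Together 5.
No two caps can be exceeded simultaneously, so the pair terms are all 0.
By inclusion–exclusion the count is 21 − 5 + 0 = 16.

16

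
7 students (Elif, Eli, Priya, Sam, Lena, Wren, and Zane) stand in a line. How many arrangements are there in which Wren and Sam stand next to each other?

Glue Wren and Sam into one block (2 internal orders), leaving 6 units to arrange in a row.
So the count is 2·(6)! = 1440.

1440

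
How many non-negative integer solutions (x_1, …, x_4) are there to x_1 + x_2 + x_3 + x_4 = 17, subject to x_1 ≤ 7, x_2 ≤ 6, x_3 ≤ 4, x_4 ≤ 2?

Without the upper bounds there are C(20,3) = 1140 ways to split 17 among 4 variables.
Subtract solutions that violate a single cap (substitute x_i' = x_i − (cap_i+1)): x_1 ≥ 8 gives C(12,3) = 220; x_2 ≥ 7 gives C(13,3) = 286; x_3 ≥ 5 gives C(15,3) = 455; x_4 ≥ 3 gives C(17,3) = 680. Together 1641.
Add back pairs where two caps are both exceeded: 10 + 35 + 84 + 56 + 120 + 220 = 525.
Subtract triples: 0 + 0 + 4 + 10 = 14.
By inclusion–exclusion the count is 1140 − 1641 + 525 − 14 = 10.

10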